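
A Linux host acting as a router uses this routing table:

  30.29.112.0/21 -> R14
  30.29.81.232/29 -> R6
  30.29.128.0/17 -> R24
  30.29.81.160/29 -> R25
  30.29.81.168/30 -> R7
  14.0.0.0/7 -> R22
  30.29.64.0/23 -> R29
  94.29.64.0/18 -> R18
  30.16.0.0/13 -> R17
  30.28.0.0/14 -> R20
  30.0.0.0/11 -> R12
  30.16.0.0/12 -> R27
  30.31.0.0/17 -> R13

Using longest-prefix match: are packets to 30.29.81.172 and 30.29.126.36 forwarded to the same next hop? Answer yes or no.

yes

30.29.81.172: longest match 30.28.0.0/14 -> R20
30.29.126.36: longest match 30.28.0.0/14 -> R20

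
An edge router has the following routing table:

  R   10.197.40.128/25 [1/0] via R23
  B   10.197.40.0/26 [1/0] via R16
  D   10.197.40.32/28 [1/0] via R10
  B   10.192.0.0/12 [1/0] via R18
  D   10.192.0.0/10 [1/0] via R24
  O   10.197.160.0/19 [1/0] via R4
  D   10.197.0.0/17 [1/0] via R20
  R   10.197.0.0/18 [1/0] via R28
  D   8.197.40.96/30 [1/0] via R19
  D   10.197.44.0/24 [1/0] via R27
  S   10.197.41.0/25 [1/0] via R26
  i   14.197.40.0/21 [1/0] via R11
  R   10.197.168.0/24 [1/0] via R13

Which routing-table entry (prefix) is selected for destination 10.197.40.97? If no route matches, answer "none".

Entries matching 10.197.40.97:
  10.192.0.0/10 (10.192.0.0 - 10.255.255.255)
  10.192.0.0/12 (10.192.0.0 - 10.207.255.255)
  10.197.0.0/17 (10.197.0.0 - 10.197.127.255)
  10.197.0.0/18 (10.197.0.0 - 10.197.63.255)
Most specific is 10.197.0.0/18.

10.197.0.0/18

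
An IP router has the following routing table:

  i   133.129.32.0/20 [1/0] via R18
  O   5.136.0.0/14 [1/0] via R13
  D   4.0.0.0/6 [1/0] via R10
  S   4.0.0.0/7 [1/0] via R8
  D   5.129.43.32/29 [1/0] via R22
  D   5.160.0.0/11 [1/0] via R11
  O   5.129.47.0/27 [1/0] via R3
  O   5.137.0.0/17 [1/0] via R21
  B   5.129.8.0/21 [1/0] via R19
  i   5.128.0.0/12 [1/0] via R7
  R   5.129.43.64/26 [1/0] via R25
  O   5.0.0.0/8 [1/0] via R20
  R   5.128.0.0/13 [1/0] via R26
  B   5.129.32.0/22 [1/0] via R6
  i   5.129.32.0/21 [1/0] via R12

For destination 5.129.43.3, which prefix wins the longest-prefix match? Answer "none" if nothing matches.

Entries matching 5.129.43.3:
  4.0.0.0/6 (4.0.0.0 - 7.255.255.255)
  4.0.0.0/7 (4.0.0.0 - 5.255.255.255)
  5.0.0.0/8 (5.0.0.0 - 5.255.255.255)
  5.128.0.0/12 (5.128.0.0 - 5.143.255.255)
  5.128.0.0/13 (5.128.0.0 - 5.135.255.255)
Most specific is 5.128.0.0/13.

5.128.0.0/13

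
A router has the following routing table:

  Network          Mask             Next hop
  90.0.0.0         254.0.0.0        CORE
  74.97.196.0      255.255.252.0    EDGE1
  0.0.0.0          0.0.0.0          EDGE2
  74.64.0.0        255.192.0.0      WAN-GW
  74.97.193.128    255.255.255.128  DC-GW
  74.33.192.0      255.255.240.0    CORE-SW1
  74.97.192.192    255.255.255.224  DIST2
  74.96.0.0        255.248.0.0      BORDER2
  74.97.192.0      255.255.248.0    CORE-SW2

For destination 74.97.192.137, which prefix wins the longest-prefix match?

Entries matching 74.97.192.137:
  0.0.0.0/0 (default, matches everything)
  74.64.0.0/10 (74.64.0.0 - 74.127.255.255)
  74.96.0.0/13 (74.96.0.0 - 74.103.255.255)
  74.97.192.0/21 (74.97.192.0 - 74.97.199.255)
Most specific is 74.97.192.0/21.

74.97.192.0/21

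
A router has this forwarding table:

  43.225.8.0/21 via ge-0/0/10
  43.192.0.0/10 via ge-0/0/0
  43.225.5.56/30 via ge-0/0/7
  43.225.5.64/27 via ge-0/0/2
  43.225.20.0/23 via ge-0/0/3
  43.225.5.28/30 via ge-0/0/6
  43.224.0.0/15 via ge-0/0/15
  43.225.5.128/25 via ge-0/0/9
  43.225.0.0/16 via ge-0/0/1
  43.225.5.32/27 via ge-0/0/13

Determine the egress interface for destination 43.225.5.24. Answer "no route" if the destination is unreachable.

Routes whose prefix contains 43.225.5.24:
  43.192.0.0/10 (43.192.0.0 - 43.255.255.255) -> ge-0/0/0
  43.224.0.0/15 (43.224.0.0 - 43.225.255.255) -> ge-0/0/15
  43.225.0.0/16 (43.225.0.0 - 43.225.255.255) -> ge-0/0/1
More-specific entries that do NOT match:
  43.225.5.56/30 (43.225.5.56 - 43.225.5.59) does not contain 43.225.5.24
  43.225.5.28/30 (43.225.5.28 - 43.225.5.31) does not contain 43.225.5.24
  43.225.5.64/27 (43.225.5.64 - 43.225.5.95) does not contain 43.225.5.24
  43.225.5.32/27 (43.225.5.32 - 43.225.5.63) does not contain 43.225.5.24
  43.225.5.128/25 (43.225.5.128 - 43.225.5.255) does not contain 43.225.5.24
  43.225.20.0/23 (43.225.20.0 - 43.225.21.255) does not contain 43.225.5.24
  43.225.8.0/21 (43.225.8.0 - 43.225.15.255) does not contain 43.225.5.24
Longest matching prefix is /16 -> interface ge-0/0/1.

ge-0/0/1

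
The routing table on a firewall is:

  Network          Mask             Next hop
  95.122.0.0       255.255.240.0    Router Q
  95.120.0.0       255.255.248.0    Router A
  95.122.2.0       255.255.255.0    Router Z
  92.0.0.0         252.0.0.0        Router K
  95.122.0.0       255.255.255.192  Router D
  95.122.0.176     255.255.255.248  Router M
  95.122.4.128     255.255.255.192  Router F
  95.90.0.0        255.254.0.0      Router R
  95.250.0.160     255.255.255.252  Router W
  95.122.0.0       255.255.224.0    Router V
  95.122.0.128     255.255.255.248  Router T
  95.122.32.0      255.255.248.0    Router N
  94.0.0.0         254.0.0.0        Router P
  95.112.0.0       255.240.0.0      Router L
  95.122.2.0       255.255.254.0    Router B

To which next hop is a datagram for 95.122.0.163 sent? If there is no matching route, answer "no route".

Router Q

Routes whose prefix contains 95.122.0.163:
  92.0.0.0/6 (92.0.0.0 - 95.255.255.255) -> Router K
  94.0.0.0/7 (94.0.0.0 - 95.255.255.255) -> Router P
  95.112.0.0/12 (95.112.0.0 - 95.127.255.255) -> Router L
  95.122.0.0/19 (95.122.0.0 - 95.122.31.255) -> Router V
  95.122.0.0/20 (95.122.0.0 - 95.122.15.255) -> Router Q
More-specific entries that do NOT match:
  95.250.0.160/30 (95.250.0.160 - 95.250.0.163) does not contain 95.122.0.163
  95.122.0.176/29 (95.122.0.176 - 95.122.0.183) does not contain 95.122.0.163
  95.122.0.128/29 (95.122.0.128 - 95.122.0.135) does not contain 95.122.0.163
  95.122.0.0/26 (95.122.0.0 - 95.122.0.63) does not contain 95.122.0.163
  95.122.4.128/26 (95.122.4.128 - 95.122.4.191) does not contain 95.122.0.163
  95.122.2.0/24 (95.122.2.0 - 95.122.2.255) does not contain 95.122.0.163
  95.122.2.0/23 (95.122.2.0 - 95.122.3.255) does not contain 95.122.0.163
  95.120.0.0/21 (95.120.0.0 - 95.120.7.255) does not contain 95.122.0.163
  95.122.32.0/21 (95.122.32.0 - 95.122.39.255) does not contain 95.122.0.163
Longest matching prefix is /20 -> next hop Router Q.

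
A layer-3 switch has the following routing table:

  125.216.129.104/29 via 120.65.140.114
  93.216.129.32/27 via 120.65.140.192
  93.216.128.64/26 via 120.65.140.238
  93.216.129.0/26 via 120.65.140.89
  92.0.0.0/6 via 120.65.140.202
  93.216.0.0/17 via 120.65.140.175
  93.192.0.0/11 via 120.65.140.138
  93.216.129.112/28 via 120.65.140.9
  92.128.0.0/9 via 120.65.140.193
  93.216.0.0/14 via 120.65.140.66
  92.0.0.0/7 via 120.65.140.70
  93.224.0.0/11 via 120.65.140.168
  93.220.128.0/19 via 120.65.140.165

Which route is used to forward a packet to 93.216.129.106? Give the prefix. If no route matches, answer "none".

Entries matching 93.216.129.106:
  92.0.0.0/6 (92.0.0.0 - 95.255.255.255)
  92.0.0.0/7 (92.0.0.0 - 93.255.255.255)
  93.192.0.0/11 (93.192.0.0 - 93.223.255.255)
  93.216.0.0/14 (93.216.0.0 - 93.219.255.255)
Most specific is 93.216.0.0/14.

93.216.0.0/14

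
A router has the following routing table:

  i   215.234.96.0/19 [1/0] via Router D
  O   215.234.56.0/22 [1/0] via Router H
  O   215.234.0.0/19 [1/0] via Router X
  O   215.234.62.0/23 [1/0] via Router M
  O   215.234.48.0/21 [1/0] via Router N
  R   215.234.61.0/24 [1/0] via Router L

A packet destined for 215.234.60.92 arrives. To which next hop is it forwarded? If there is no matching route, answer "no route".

No entry's prefix contains 215.234.60.92; there is no default route.

no route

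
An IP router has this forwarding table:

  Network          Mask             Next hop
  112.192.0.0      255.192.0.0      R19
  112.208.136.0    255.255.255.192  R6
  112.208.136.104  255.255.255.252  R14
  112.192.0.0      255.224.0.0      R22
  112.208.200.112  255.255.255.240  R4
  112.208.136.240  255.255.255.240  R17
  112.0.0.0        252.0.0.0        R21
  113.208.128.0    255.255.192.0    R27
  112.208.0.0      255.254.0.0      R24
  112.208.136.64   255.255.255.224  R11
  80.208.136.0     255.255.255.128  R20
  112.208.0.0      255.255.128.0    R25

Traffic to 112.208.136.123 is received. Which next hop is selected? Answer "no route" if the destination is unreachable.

R24

Routes whose prefix contains 112.208.136.123:
  112.0.0.0/6 (112.0.0.0 - 115.255.255.255) -> R21
  112.192.0.0/10 (112.192.0.0 - 112.255.255.255) -> R19
  112.192.0.0/11 (112.192.0.0 - 112.223.255.255) -> R22
  112.208.0.0/15 (112.208.0.0 - 112.209.255.255) -> R24
More-specific entries that do NOT match:
  112.208.136.104/30 (112.208.136.104 - 112.208.136.107) does not contain 112.208.136.123
  112.208.200.112/28 (112.208.200.112 - 112.208.200.127) does not contain 112.208.136.123
  112.208.136.240/28 (112.208.136.240 - 112.208.136.255) does not contain 112.208.136.123
  112.208.136.64/27 (112.208.136.64 - 112.208.136.95) does not contain 112.208.136.123
  112.208.136.0/26 (112.208.136.0 - 112.208.136.63) does not contain 112.208.136.123
  80.208.136.0/25 (80.208.136.0 - 80.208.136.127) does not contain 112.208.136.123
  113.208.128.0/18 (113.208.128.0 - 113.208.191.255) does not contain 112.208.136.123
  112.208.0.0/17 (112.208.0.0 - 112.208.127.255) does not contain 112.208.136.123
Longest matching prefix is /15 -> next hop R24.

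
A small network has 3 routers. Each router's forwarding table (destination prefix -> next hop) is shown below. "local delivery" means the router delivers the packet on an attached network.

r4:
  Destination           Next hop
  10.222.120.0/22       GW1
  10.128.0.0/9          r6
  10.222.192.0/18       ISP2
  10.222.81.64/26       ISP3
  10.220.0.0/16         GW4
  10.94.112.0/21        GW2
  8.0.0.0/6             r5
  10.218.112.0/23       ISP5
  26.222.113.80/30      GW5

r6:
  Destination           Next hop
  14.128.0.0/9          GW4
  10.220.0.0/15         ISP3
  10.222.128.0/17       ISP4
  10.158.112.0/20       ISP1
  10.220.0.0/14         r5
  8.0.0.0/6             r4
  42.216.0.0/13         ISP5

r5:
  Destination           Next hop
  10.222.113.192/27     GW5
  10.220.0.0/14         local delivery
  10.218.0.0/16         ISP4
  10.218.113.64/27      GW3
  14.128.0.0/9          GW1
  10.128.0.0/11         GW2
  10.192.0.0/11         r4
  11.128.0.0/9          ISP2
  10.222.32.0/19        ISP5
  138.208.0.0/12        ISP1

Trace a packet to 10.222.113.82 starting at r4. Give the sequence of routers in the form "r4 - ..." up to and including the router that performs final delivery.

At r4: longest match for 10.222.113.82 is 10.128.0.0/9 -> r6
At r6: longest match for 10.222.113.82 is 10.220.0.0/14 -> r5
At r5: longest match for 10.222.113.82 is 10.220.0.0/14 -> local delivery

r4 - r6 - r5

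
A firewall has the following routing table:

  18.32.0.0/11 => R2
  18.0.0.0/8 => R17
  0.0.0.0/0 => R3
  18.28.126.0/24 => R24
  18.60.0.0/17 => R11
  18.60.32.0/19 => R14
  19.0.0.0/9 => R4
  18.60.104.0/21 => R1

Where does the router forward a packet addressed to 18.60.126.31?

R11

Routes whose prefix contains 18.60.126.31:
  0.0.0.0/0 (default, matches everything) -> R3
  18.0.0.0/8 (18.0.0.0 - 18.255.255.255) -> R17
  18.32.0.0/11 (18.32.0.0 - 18.63.255.255) -> R2
  18.60.0.0/17 (18.60.0.0 - 18.60.127.255) -> R11
More-specific entries that do NOT match:
  18.28.126.0/24 (18.28.126.0 - 18.28.126.255) does not contain 18.60.126.31
  18.60.104.0/21 (18.60.104.0 - 18.60.111.255) does not contain 18.60.126.31
  18.60.32.0/19 (18.60.32.0 - 18.60.63.255) does not contain 18.60.126.31
Longest matching prefix is /17 -> next hop R11.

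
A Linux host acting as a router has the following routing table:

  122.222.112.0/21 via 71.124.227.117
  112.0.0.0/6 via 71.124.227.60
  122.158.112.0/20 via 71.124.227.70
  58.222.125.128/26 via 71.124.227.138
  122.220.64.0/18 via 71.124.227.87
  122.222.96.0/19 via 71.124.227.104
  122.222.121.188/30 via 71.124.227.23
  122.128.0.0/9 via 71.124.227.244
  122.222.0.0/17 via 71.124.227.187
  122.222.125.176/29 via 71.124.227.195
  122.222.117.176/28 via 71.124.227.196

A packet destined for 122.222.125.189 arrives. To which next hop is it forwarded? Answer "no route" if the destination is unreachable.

71.124.227.104

Routes whose prefix contains 122.222.125.189:
  122.128.0.0/9 (122.128.0.0 - 122.255.255.255) -> 71.124.227.244
  122.222.0.0/17 (122.222.0.0 - 122.222.127.255) -> 71.124.227.187
  122.222.96.0/19 (122.222.96.0 - 122.222.127.255) -> 71.124.227.104
More-specific entries that do NOT match:
  122.222.121.188/30 (122.222.121.188 - 122.222.121.191) does not contain 122.222.125.189
  122.222.125.176/29 (122.222.125.176 - 122.222.125.183) does not contain 122.222.125.189
  122.222.117.176/28 (122.222.117.176 - 122.222.117.191) does not contain 122.222.125.189
  58.222.125.128/26 (58.222.125.128 - 58.222.125.191) does not contain 122.222.125.189
  122.222.112.0/21 (122.222.112.0 - 122.222.119.255) does not contain 122.222.125.189
  122.158.112.0/20 (122.158.112.0 - 122.158.127.255) does not contain 122.222.125.189
Longest matching prefix is /19 -> next hop 71.124.227.104.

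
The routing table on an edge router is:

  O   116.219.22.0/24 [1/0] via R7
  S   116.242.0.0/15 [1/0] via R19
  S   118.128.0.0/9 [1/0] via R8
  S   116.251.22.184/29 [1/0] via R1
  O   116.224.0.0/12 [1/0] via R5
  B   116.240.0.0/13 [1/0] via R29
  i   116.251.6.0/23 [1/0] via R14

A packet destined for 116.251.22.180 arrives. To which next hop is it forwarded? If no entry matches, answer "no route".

No entry's prefix contains 116.251.22.180; there is no default route.

no route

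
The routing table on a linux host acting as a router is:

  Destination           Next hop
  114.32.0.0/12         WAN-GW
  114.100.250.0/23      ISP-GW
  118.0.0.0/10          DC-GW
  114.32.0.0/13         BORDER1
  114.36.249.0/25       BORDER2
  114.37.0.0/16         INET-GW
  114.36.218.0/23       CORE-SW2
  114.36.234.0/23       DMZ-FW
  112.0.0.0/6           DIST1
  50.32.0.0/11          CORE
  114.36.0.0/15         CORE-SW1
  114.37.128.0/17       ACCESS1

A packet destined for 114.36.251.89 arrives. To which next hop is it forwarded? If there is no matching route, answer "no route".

Routes whose prefix contains 114.36.251.89:
  112.0.0.0/6 (112.0.0.0 - 115.255.255.255) -> DIST1
  114.32.0.0/12 (114.32.0.0 - 114.47.255.255) -> WAN-GW
  114.32.0.0/13 (114.32.0.0 - 114.39.255.255) -> BORDER1
  114.36.0.0/15 (114.36.0.0 - 114.37.255.255) -> CORE-SW1
More-specific entries that do NOT match:
  114.36.249.0/25 (114.36.249.0 - 114.36.249.127) does not contain 114.36.251.89
  114.100.250.0/23 (114.100.250.0 - 114.100.251.255) does not contain 114.36.251.89
  114.36.218.0/23 (114.36.218.0 - 114.36.219.255) does not contain 114.36.251.89
  114.36.234.0/23 (114.36.234.0 - 114.36.235.255) does not contain 114.36.251.89
  114.37.128.0/17 (114.37.128.0 - 114.37.255.255) does not contain 114.36.251.89
  114.37.0.0/16 (114.37.0.0 - 114.37.255.255) does not contain 114.36.251.89
Longest matching prefix is /15 -> next hop CORE-SW1.

CORE-SW1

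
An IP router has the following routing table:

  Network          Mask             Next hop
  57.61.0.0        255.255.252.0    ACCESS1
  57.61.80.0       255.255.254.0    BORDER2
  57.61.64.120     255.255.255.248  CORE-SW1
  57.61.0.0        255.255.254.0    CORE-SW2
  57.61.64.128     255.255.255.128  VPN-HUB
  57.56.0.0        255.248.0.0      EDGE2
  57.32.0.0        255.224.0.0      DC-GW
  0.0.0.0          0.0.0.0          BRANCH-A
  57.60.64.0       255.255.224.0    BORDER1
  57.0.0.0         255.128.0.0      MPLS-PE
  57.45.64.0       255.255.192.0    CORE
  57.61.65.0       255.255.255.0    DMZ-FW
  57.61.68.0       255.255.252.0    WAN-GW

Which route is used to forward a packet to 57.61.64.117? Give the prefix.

Entries matching 57.61.64.117:
  0.0.0.0/0 (default, matches everything)
  57.0.0.0/9 (57.0.0.0 - 57.127.255.255)
  57.32.0.0/11 (57.32.0.0 - 57.63.255.255)
  57.56.0.0/13 (57.56.0.0 - 57.63.255.255)
Most specific is 57.56.0.0/13.

57.56.0.0/13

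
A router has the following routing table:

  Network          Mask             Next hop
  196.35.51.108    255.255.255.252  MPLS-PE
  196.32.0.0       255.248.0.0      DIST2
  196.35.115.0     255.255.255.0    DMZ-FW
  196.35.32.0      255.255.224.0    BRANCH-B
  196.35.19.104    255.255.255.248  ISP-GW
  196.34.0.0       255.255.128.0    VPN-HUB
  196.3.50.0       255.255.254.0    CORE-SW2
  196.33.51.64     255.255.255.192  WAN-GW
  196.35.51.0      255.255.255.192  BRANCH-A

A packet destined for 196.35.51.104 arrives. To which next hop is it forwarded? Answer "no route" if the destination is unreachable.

BRANCH-B

Routes whose prefix contains 196.35.51.104:
  196.32.0.0/13 (196.32.0.0 - 196.39.255.255) -> DIST2
  196.35.32.0/19 (196.35.32.0 - 196.35.63.255) -> BRANCH-B
More-specific entries that do NOT match:
  196.35.51.108/30 (196.35.51.108 - 196.35.51.111) does not contain 196.35.51.104
  196.35.19.104/29 (196.35.19.104 - 196.35.19.111) does not contain 196.35.51.104
  196.33.51.64/26 (196.33.51.64 - 196.33.51.127) does not contain 196.35.51.104
  196.35.51.0/26 (196.35.51.0 - 196.35.51.63) does not contain 196.35.51.104
  196.35.115.0/24 (196.35.115.0 - 196.35.115.255) does not contain 196.35.51.104
  196.3.50.0/23 (196.3.50.0 - 196.3.51.255) does not contain 196.35.51.104
Longest matching prefix is /19 -> next hop BRANCH-B.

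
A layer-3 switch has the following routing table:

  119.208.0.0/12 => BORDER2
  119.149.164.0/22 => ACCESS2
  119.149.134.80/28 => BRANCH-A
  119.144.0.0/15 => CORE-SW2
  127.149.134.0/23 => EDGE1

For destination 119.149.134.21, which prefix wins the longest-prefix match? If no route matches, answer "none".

none

119.149.134.21 is outside every listed prefix and there is no default route.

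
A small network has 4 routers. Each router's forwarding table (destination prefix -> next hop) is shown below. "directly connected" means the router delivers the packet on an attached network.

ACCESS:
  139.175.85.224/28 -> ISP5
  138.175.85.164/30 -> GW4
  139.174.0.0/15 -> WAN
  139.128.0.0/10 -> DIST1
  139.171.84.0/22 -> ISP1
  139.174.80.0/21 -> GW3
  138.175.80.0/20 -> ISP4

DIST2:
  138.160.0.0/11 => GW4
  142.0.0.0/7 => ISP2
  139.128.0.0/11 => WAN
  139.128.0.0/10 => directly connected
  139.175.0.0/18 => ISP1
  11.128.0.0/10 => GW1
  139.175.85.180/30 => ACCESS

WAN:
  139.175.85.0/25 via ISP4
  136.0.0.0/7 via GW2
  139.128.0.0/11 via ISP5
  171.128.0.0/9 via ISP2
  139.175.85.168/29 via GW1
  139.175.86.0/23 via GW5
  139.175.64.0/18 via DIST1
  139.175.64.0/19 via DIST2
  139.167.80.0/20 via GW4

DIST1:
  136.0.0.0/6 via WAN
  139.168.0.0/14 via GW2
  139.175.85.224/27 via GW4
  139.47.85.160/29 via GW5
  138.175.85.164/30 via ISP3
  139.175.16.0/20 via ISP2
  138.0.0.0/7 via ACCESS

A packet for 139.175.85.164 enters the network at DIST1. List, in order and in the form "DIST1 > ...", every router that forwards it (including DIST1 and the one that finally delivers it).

DIST1 > ACCESS > WAN > DIST2

At DIST1: longest match for 139.175.85.164 is 138.0.0.0/7 -> ACCESS
At ACCESS: longest match for 139.175.85.164 is 139.174.0.0/15 -> WAN
At WAN: longest match for 139.175.85.164 is 139.175.64.0/19 -> DIST2
At DIST2: longest match for 139.175.85.164 is 139.128.0.0/10 -> directly connected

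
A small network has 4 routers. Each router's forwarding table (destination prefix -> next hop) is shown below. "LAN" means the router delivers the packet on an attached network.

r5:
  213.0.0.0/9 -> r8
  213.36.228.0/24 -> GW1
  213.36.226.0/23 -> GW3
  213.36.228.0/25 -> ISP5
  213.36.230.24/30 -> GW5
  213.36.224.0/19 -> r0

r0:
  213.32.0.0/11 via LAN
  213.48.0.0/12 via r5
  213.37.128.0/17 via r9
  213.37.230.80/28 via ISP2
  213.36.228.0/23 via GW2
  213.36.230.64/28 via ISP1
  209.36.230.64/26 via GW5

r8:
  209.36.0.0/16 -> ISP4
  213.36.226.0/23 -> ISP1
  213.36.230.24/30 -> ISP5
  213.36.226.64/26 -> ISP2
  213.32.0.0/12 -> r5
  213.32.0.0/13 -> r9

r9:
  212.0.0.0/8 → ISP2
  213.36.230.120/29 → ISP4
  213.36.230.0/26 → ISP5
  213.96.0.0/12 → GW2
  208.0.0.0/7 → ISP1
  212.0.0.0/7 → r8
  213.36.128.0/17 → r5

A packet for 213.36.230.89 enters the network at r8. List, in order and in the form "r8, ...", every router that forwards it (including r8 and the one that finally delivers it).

At r8: longest match for 213.36.230.89 is 213.32.0.0/13 -> r9
At r9: longest match for 213.36.230.89 is 213.36.128.0/17 -> r5
At r5: longest match for 213.36.230.89 is 213.36.224.0/19 -> r0
At r0: longest match for 213.36.230.89 is 213.32.0.0/11 -> LAN

r8, r9, r5, r0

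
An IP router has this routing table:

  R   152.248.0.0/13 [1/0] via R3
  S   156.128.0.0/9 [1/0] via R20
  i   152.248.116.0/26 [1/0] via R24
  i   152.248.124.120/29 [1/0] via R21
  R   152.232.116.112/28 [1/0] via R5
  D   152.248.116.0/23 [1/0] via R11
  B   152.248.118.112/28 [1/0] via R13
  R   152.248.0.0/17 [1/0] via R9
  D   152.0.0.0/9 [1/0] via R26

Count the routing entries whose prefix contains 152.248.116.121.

Prefixes containing 152.248.116.121:
  152.248.0.0/13 (152.248.0.0 - 152.255.255.255)
  152.248.0.0/17 (152.248.0.0 - 152.248.127.255)
  152.248.116.0/23 (152.248.116.0 - 152.248.117.255)
Total matching entries: 3.

3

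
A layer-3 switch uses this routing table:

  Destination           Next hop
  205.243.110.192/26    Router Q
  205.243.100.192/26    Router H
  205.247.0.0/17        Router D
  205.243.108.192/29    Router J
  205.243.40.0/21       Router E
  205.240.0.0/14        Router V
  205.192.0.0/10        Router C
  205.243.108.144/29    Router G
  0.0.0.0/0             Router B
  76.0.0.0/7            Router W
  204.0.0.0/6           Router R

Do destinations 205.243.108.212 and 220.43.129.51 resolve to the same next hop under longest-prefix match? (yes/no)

205.243.108.212: longest match 205.240.0.0/14 -> Router V
220.43.129.51: longest match 0.0.0.0/0 -> Router B

no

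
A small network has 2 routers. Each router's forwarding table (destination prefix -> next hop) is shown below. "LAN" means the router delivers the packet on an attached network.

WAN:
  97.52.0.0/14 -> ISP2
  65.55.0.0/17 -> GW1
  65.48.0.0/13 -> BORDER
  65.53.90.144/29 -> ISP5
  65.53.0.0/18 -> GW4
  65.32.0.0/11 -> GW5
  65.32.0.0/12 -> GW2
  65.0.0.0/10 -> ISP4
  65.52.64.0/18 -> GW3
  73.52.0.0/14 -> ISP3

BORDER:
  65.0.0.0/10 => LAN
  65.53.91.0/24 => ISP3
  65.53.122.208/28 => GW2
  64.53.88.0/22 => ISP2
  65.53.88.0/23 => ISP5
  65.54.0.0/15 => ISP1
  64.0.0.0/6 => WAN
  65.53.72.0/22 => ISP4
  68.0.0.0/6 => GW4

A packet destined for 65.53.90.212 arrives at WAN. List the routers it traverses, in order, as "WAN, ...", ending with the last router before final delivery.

At WAN: longest match for 65.53.90.212 is 65.48.0.0/13 -> BORDER
At BORDER: longest match for 65.53.90.212 is 65.0.0.0/10 -> LAN

WAN, BORDER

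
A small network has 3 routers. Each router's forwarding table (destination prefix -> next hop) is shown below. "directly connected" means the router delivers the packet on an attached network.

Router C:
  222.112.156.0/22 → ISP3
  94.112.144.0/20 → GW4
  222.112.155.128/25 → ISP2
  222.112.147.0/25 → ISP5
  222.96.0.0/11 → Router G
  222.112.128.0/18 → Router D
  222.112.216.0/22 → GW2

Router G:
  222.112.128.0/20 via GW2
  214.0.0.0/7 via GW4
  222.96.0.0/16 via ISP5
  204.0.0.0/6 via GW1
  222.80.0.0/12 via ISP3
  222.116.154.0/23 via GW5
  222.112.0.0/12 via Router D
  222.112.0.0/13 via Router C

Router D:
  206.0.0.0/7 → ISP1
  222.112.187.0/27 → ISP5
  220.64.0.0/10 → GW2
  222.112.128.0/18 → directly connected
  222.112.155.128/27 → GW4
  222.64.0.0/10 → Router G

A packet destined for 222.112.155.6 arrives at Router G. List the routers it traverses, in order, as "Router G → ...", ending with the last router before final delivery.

Router G → Router C → Router D

At Router G: longest match for 222.112.155.6 is 222.112.0.0/13 -> Router C
At Router C: longest match for 222.112.155.6 is 222.112.128.0/18 -> Router D
At Router D: longest match for 222.112.155.6 is 222.112.128.0/18 -> directly connected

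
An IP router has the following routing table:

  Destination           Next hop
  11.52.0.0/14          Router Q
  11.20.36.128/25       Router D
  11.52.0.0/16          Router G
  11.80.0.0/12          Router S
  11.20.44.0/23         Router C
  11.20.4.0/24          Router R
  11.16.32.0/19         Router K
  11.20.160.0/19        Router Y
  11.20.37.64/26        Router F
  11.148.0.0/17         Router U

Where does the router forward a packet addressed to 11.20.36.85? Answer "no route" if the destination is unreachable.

no route

No entry's prefix contains 11.20.36.85; there is no default route.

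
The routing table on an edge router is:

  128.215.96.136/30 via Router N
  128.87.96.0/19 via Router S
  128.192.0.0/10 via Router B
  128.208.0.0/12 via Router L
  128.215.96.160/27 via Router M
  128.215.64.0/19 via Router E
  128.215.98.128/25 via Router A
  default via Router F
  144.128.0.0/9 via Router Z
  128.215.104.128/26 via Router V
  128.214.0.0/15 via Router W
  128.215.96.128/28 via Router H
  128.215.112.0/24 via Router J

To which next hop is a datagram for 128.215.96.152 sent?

Router W

Routes whose prefix contains 128.215.96.152:
  0.0.0.0/0 (default, matches everything) -> Router F
  128.192.0.0/10 (128.192.0.0 - 128.255.255.255) -> Router B
  128.208.0.0/12 (128.208.0.0 - 128.223.255.255) -> Router L
  128.214.0.0/15 (128.214.0.0 - 128.215.255.255) -> Router W
More-specific entries that do NOT match:
  128.215.96.136/30 (128.215.96.136 - 128.215.96.139) does not contain 128.215.96.152
  128.215.96.128/28 (128.215.96.128 - 128.215.96.143) does not contain 128.215.96.152
  128.215.96.160/27 (128.215.96.160 - 128.215.96.191) does not contain 128.215.96.152
  128.215.104.128/26 (128.215.104.128 - 128.215.104.191) does not contain 128.215.96.152
  128.215.98.128/25 (128.215.98.128 - 128.215.98.255) does not contain 128.215.96.152
  128.215.112.0/24 (128.215.112.0 - 128.215.112.255) does not contain 128.215.96.152
  128.87.96.0/19 (128.87.96.0 - 128.87.127.255) does not contain 128.215.96.152
  128.215.64.0/19 (128.215.64.0 - 128.215.95.255) does not contain 128.215.96.152
Longest matching prefix is /15 -> next hop Router W.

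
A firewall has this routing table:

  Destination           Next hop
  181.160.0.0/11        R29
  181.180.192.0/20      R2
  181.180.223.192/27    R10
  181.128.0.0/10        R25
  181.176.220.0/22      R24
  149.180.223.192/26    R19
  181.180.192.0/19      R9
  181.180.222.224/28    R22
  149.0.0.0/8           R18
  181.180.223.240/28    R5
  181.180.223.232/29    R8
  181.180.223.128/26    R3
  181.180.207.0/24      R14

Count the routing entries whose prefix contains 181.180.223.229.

3

Prefixes containing 181.180.223.229:
  181.128.0.0/10 (181.128.0.0 - 181.191.255.255)
  181.160.0.0/11 (181.160.0.0 - 181.191.255.255)
  181.180.192.0/19 (181.180.192.0 - 181.180.223.255)
Total matching entries: 3.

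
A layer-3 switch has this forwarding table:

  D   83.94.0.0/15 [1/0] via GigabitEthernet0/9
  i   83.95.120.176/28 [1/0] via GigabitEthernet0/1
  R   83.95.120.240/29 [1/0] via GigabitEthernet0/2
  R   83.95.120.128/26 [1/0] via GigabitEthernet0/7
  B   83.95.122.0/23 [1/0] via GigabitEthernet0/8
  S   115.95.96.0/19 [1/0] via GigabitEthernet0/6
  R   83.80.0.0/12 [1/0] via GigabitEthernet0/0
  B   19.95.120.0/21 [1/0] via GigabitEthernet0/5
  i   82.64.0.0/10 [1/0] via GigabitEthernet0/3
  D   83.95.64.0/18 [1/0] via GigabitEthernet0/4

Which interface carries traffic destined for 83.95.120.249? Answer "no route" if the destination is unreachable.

Routes whose prefix contains 83.95.120.249:
  83.80.0.0/12 (83.80.0.0 - 83.95.255.255) -> GigabitEthernet0/0
  83.94.0.0/15 (83.94.0.0 - 83.95.255.255) -> GigabitEthernet0/9
  83.95.64.0/18 (83.95.64.0 - 83.95.127.255) -> GigabitEthernet0/4
More-specific entries that do NOT match:
  83.95.120.240/29 (83.95.120.240 - 83.95.120.247) does not contain 83.95.120.249
  83.95.120.176/28 (83.95.120.176 - 83.95.120.191) does not contain 83.95.120.249
  83.95.120.128/26 (83.95.120.128 - 83.95.120.191) does not contain 83.95.120.249
  83.95.122.0/23 (83.95.122.0 - 83.95.123.255) does not contain 83.95.120.249
  19.95.120.0/21 (19.95.120.0 - 19.95.127.255) does not contain 83.95.120.249
  115.95.96.0/19 (115.95.96.0 - 115.95.127.255) does not contain 83.95.120.249
Longest matching prefix is /18 -> interface GigabitEthernet0/4.

GigabitEthernet0/4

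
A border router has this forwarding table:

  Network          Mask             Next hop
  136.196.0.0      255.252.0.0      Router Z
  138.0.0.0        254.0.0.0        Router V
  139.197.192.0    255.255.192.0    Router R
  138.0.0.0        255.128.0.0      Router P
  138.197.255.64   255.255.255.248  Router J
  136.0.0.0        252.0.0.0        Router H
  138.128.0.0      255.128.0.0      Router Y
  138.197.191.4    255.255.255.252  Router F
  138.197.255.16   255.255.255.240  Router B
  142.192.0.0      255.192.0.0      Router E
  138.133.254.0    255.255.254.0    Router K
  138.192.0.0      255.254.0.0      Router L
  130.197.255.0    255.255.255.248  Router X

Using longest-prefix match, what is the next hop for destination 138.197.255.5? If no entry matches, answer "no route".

Router Y

Routes whose prefix contains 138.197.255.5:
  136.0.0.0/6 (136.0.0.0 - 139.255.255.255) -> Router H
  138.0.0.0/7 (138.0.0.0 - 139.255.255.255) -> Router V
  138.128.0.0/9 (138.128.0.0 - 138.255.255.255) -> Router Y
More-specific entries that do NOT match:
  138.197.191.4/30 (138.197.191.4 - 138.197.191.7) does not contain 138.197.255.5
  138.197.255.64/29 (138.197.255.64 - 138.197.255.71) does not contain 138.197.255.5
  130.197.255.0/29 (130.197.255.0 - 130.197.255.7) does not contain 138.197.255.5
  138.197.255.16/28 (138.197.255.16 - 138.197.255.31) does not contain 138.197.255.5
  138.133.254.0/23 (138.133.254.0 - 138.133.255.255) does not contain 138.197.255.5
  139.197.192.0/18 (139.197.192.0 - 139.197.255.255) does not contain 138.197.255.5
  138.192.0.0/15 (138.192.0.0 - 138.193.255.255) does not contain 138.197.255.5
  136.196.0.0/14 (136.196.0.0 - 136.199.255.255) does not contain 138.197.255.5
  142.192.0.0/10 (142.192.0.0 - 142.255.255.255) does not contain 138.197.255.5
Longest matching prefix is /9 -> next hop Router Y.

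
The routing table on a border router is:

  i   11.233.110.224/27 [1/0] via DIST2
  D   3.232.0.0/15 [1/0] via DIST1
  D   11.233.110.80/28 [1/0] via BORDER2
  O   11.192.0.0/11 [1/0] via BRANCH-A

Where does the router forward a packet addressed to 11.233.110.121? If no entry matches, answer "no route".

No entry's prefix contains 11.233.110.121; there is no default route.

no route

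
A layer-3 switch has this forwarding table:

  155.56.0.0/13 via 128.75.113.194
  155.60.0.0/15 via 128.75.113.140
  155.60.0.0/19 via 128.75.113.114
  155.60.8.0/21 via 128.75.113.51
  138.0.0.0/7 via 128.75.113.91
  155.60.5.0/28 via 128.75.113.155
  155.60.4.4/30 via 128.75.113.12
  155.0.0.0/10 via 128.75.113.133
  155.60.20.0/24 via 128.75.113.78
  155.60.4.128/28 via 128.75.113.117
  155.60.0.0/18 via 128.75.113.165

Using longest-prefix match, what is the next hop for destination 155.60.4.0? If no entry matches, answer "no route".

128.75.113.114

Routes whose prefix contains 155.60.4.0:
  155.0.0.0/10 (155.0.0.0 - 155.63.255.255) -> 128.75.113.133
  155.56.0.0/13 (155.56.0.0 - 155.63.255.255) -> 128.75.113.194
  155.60.0.0/15 (155.60.0.0 - 155.61.255.255) -> 128.75.113.140
  155.60.0.0/18 (155.60.0.0 - 155.60.63.255) -> 128.75.113.165
  155.60.0.0/19 (155.60.0.0 - 155.60.31.255) -> 128.75.113.114
More-specific entries that do NOT match:
  155.60.4.4/30 (155.60.4.4 - 155.60.4.7) does not contain 155.60.4.0
  155.60.5.0/28 (155.60.5.0 - 155.60.5.15) does not contain 155.60.4.0
  155.60.4.128/28 (155.60.4.128 - 155.60.4.143) does not contain 155.60.4.0
  155.60.20.0/24 (155.60.20.0 - 155.60.20.255) does not contain 155.60.4.0
  155.60.8.0/21 (155.60.8.0 - 155.60.15.255) does not contain 155.60.4.0
Longest matching prefix is /19 -> next hop 128.75.113.114.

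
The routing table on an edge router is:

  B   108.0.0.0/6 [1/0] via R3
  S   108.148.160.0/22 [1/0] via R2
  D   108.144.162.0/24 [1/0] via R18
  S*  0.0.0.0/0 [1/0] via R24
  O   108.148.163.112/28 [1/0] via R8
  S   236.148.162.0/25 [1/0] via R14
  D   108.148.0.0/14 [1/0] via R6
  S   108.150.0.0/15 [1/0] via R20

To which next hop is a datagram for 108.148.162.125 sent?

R2

Routes whose prefix contains 108.148.162.125:
  0.0.0.0/0 (default, matches everything) -> R24
  108.0.0.0/6 (108.0.0.0 - 111.255.255.255) -> R3
  108.148.0.0/14 (108.148.0.0 - 108.151.255.255) -> R6
  108.148.160.0/22 (108.148.160.0 - 108.148.163.255) -> R2
More-specific entries that do NOT match:
  108.148.163.112/28 (108.148.163.112 - 108.148.163.127) does not contain 108.148.162.125
  236.148.162.0/25 (236.148.162.0 - 236.148.162.127) does not contain 108.148.162.125
  108.144.162.0/24 (108.144.162.0 - 108.144.162.255) does not contain 108.148.162.125
Longest matching prefix is /22 -> next hop R2.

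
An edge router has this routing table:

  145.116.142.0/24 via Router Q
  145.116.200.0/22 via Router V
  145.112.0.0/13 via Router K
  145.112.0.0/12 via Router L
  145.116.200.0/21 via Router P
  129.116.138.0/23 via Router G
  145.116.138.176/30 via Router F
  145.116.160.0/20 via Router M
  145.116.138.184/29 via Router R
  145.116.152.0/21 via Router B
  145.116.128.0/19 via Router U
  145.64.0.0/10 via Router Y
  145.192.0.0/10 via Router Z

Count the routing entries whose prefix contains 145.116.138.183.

Prefixes containing 145.116.138.183:
  145.64.0.0/10 (145.64.0.0 - 145.127.255.255)
  145.112.0.0/12 (145.112.0.0 - 145.127.255.255)
  145.112.0.0/13 (145.112.0.0 - 145.119.255.255)
  145.116.128.0/19 (145.116.128.0 - 145.116.159.255)
Total matching entries: 4.

4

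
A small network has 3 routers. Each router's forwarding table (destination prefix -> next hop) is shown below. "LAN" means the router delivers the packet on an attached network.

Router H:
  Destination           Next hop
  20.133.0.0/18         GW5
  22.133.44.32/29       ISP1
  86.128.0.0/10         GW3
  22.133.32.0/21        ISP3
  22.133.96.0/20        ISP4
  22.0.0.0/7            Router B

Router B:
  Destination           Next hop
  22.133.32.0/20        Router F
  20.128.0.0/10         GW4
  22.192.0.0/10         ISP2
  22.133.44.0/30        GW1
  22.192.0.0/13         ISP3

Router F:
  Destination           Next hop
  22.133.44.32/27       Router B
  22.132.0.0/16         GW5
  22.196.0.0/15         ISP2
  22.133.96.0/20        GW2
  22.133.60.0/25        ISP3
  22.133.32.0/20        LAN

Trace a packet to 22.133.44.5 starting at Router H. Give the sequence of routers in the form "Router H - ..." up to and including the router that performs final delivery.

At Router H: longest match for 22.133.44.5 is 22.0.0.0/7 -> Router B
At Router B: longest match for 22.133.44.5 is 22.133.32.0/20 -> Router F
At Router F: longest match for 22.133.44.5 is 22.133.32.0/20 -> LAN

Router H - Router B - Router F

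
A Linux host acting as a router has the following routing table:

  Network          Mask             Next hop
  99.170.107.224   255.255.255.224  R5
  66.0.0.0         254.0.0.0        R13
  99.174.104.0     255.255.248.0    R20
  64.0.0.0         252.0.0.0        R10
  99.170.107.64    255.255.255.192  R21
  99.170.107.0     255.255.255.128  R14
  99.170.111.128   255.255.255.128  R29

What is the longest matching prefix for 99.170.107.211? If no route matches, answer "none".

99.170.107.211 is outside every listed prefix and there is no default route.

none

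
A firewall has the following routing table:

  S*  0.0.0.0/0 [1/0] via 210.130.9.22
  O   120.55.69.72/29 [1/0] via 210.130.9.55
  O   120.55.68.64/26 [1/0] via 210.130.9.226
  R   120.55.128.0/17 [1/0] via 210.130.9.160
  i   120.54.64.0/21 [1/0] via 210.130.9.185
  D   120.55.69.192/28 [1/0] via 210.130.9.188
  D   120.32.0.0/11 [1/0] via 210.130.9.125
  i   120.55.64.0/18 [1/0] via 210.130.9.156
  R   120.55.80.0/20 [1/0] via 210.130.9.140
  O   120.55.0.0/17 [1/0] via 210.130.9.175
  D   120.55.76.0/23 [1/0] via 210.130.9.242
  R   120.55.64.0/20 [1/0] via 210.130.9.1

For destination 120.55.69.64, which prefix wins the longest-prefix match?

Entries matching 120.55.69.64:
  0.0.0.0/0 (default, matches everything)
  120.32.0.0/11 (120.32.0.0 - 120.63.255.255)
  120.55.0.0/17 (120.55.0.0 - 120.55.127.255)
  120.55.64.0/18 (120.55.64.0 - 120.55.127.255)
  120.55.64.0/20 (120.55.64.0 - 120.55.79.255)
Most specific is 120.55.64.0/20.

120.55.64.0/20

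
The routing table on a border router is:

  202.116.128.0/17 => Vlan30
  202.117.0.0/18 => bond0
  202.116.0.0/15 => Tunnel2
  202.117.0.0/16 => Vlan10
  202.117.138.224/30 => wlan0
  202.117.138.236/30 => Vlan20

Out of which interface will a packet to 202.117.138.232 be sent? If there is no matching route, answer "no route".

Vlan10

Routes whose prefix contains 202.117.138.232:
  202.116.0.0/15 (202.116.0.0 - 202.117.255.255) -> Tunnel2
  202.117.0.0/16 (202.117.0.0 - 202.117.255.255) -> Vlan10
More-specific entries that do NOT match:
  202.117.138.224/30 (202.117.138.224 - 202.117.138.227) does not contain 202.117.138.232
  202.117.138.236/30 (202.117.138.236 - 202.117.138.239) does not contain 202.117.138.232
  202.117.0.0/18 (202.117.0.0 - 202.117.63.255) does not contain 202.117.138.232
  202.116.128.0/17 (202.116.128.0 - 202.116.255.255) does not contain 202.117.138.232
Longest matching prefix is /16 -> interface Vlan10.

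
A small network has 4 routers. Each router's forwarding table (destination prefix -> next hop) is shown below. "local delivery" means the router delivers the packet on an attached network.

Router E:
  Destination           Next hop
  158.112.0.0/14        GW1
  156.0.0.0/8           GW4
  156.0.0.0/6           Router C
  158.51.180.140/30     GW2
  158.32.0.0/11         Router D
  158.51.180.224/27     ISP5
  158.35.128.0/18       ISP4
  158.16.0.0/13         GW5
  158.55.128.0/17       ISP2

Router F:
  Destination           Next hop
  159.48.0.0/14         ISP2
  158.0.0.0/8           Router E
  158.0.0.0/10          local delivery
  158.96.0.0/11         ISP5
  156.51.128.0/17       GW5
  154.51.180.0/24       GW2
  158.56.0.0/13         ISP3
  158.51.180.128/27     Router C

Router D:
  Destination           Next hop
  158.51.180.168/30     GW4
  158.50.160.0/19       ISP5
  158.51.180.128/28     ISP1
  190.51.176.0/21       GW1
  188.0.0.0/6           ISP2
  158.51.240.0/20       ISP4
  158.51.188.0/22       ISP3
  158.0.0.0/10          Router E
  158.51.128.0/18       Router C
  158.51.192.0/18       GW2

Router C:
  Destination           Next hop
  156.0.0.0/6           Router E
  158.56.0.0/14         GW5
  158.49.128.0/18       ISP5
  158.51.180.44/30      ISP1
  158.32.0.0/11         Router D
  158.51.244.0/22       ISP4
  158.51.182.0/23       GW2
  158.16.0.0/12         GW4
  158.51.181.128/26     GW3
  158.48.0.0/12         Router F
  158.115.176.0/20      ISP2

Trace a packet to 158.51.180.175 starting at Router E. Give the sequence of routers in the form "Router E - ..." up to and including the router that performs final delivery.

At Router E: longest match for 158.51.180.175 is 158.32.0.0/11 -> Router D
At Router D: longest match for 158.51.180.175 is 158.51.128.0/18 -> Router C
At Router C: longest match for 158.51.180.175 is 158.48.0.0/12 -> Router F
At Router F: longest match for 158.51.180.175 is 158.0.0.0/10 -> local delivery

Router E - Router D - Router C - Router F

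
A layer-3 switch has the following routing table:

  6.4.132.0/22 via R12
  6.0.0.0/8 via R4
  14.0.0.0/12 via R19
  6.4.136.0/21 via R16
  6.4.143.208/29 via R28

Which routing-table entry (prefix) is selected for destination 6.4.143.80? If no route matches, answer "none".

Entries matching 6.4.143.80:
  6.0.0.0/8 (6.0.0.0 - 6.255.255.255)
  6.4.136.0/21 (6.4.136.0 - 6.4.143.255)
Most specific is 6.4.136.0/21.

6.4.136.0/21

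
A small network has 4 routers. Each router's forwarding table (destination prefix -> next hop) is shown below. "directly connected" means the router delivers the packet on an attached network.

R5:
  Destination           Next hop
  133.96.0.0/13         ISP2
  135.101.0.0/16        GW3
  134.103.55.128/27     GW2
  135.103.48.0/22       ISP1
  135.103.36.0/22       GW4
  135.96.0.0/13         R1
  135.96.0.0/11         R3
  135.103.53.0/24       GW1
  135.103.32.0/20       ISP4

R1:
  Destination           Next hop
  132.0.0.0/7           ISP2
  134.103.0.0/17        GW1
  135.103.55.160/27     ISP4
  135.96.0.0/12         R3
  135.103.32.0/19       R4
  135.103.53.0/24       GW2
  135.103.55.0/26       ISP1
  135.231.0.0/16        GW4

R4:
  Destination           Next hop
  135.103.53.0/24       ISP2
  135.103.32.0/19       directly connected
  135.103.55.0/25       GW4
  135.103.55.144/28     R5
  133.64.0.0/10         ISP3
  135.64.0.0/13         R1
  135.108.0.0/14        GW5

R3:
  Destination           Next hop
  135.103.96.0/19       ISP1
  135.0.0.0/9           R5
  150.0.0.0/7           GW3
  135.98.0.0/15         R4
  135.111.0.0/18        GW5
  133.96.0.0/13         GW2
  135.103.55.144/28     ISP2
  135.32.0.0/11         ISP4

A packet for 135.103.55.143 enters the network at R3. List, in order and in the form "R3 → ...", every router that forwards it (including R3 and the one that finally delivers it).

At R3: longest match for 135.103.55.143 is 135.0.0.0/9 -> R5
At R5: longest match for 135.103.55.143 is 135.96.0.0/13 -> R1
At R1: longest match for 135.103.55.143 is 135.103.32.0/19 -> R4
At R4: longest match for 135.103.55.143 is 135.103.32.0/19 -> directly connected

R3 → R5 → R1 → R4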